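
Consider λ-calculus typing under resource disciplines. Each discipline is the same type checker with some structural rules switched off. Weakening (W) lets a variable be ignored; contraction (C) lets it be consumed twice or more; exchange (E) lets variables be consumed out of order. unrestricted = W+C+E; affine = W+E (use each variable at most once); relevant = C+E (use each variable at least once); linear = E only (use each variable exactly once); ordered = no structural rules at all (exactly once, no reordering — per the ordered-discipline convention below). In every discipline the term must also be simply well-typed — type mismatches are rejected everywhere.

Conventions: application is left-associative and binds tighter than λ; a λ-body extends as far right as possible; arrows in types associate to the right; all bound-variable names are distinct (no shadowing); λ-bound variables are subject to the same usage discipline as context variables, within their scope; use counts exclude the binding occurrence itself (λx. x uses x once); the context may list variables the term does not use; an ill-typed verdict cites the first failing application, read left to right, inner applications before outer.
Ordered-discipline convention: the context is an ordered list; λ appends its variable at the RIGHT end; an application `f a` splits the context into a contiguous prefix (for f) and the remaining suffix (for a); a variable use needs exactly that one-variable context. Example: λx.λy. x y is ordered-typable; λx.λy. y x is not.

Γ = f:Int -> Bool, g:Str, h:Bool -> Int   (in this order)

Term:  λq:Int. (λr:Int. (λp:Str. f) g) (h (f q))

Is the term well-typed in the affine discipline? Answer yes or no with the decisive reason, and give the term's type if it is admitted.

no — needs contraction — f ×2
counts: f: 2; g: 1; h: 1; q (λ-bound): 1; r (λ-bound): 0; p (λ-bound): 0
uses in reading order: f, g, h, f, q
typing: ✓ — Int -> Int -> Bool
summary: ordered ✗; linear ✗; affine ✗; relevant ✗; unrestricted ✓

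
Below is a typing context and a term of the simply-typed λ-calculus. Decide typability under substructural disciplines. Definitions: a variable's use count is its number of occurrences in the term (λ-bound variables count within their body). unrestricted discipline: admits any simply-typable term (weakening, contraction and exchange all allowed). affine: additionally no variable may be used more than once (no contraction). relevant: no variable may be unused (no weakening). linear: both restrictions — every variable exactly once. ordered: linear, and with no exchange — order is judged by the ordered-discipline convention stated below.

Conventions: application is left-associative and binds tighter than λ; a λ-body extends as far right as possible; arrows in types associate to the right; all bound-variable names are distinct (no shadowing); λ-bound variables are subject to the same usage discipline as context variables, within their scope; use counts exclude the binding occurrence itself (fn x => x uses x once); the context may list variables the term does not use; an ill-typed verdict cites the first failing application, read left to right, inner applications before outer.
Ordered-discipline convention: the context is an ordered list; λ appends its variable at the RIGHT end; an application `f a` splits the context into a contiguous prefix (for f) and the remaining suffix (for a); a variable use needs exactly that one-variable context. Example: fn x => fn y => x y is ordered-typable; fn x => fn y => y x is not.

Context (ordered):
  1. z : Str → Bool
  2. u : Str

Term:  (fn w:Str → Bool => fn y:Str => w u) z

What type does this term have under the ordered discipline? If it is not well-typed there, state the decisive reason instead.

not well-typed under ordered — y left unused
variable uses: z: 1, u: 1, w [bound]: 1, y [bound]: 0
left-to-right use order: w, u, z
typing: the term checks, with type Str → Bool
summary: ordered ✗, linear ✗, affine ✓, relevant ✗, unrestricted ✓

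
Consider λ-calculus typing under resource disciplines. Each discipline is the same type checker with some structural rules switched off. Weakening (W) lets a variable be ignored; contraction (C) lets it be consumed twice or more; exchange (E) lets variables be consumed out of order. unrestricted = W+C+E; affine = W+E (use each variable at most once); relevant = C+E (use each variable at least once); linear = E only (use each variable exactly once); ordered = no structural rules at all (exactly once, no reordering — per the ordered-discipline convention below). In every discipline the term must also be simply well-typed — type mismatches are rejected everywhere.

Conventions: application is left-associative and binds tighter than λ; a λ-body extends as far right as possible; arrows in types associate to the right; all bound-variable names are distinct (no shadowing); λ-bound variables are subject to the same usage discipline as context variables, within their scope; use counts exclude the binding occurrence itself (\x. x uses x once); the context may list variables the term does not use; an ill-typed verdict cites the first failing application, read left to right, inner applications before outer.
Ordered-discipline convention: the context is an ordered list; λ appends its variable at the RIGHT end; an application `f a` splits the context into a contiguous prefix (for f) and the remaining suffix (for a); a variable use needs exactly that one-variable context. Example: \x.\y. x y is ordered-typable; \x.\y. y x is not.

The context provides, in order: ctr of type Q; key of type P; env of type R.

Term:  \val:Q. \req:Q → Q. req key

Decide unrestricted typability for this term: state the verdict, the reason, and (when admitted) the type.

no — a type mismatch blocks all five
use counts: ctr: 0, key: 1, env: 0, val [bound]: 0, req [bound]: 1
order of uses: req, key
typing: ill-typed: argument of type P where Q is required
across the five disciplines: ordered ✗ | linear ✗ | affine ✗ | relevant ✗ | unrestricted ✗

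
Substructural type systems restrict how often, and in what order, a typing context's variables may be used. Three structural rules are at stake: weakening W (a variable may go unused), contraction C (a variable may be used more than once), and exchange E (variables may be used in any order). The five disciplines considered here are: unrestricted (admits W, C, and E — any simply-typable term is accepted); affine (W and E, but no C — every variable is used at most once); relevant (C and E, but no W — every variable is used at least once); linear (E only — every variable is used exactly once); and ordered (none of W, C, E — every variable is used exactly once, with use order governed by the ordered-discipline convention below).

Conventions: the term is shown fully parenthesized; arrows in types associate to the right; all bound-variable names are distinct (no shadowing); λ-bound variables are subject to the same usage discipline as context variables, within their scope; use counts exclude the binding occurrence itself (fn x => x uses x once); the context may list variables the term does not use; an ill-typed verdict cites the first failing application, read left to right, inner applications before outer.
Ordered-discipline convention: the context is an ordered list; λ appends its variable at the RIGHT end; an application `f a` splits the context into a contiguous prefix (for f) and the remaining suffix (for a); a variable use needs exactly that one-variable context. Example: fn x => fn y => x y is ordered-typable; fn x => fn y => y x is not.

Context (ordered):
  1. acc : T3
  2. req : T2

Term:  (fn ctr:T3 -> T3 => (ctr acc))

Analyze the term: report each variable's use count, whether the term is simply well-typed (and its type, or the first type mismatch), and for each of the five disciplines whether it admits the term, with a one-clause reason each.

usage: acc ×1; req ×0; ctr (λ-bound) ×1
use order (left to right): ctr, acc
typing: well-typed — term : (T3 -> T3) -> T3
ordered ✗ (needs weakening: req unused)
linear ✗ (needs weakening: req unused)
affine ✓ (at most one use each (acc, req, ctr))
relevant ✗ (needs weakening: req unused)
unrestricted ✓ (simply typable at (T3 -> T3) -> T3; W, C, E all held)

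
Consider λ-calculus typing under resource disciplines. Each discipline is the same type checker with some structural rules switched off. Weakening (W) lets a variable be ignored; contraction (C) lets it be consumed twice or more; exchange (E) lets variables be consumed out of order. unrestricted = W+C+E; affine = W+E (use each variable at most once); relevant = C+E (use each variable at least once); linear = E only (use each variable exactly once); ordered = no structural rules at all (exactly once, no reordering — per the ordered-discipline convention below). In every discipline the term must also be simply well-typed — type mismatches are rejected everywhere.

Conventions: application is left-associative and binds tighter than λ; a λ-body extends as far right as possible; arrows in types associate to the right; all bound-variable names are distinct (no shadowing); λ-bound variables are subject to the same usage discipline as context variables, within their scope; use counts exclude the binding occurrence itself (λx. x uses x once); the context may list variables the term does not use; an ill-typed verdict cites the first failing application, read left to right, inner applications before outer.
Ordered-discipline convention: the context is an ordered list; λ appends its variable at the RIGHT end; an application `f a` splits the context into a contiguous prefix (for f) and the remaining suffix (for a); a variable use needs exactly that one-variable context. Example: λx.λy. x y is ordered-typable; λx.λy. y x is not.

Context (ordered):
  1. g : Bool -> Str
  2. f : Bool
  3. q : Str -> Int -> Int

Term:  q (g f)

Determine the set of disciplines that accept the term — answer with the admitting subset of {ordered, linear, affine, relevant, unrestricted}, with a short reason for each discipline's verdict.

admitted in: linear, affine, relevant, unrestricted
usage: g: 1×, f: 1×, q: 1×
use order (left to right): q, g, f
typing: ✓ — Int -> Int
ordered ✗ (no ordered split (uses run q, g, f))
linear ✓ (each of g, f, q used exactly once)
affine ✓ (at most one use each (g, f, q))
relevant ✓ (g, f, q: all used, weakening unneeded)
unrestricted ✓ (well-typed at Int -> Int; no restrictions here)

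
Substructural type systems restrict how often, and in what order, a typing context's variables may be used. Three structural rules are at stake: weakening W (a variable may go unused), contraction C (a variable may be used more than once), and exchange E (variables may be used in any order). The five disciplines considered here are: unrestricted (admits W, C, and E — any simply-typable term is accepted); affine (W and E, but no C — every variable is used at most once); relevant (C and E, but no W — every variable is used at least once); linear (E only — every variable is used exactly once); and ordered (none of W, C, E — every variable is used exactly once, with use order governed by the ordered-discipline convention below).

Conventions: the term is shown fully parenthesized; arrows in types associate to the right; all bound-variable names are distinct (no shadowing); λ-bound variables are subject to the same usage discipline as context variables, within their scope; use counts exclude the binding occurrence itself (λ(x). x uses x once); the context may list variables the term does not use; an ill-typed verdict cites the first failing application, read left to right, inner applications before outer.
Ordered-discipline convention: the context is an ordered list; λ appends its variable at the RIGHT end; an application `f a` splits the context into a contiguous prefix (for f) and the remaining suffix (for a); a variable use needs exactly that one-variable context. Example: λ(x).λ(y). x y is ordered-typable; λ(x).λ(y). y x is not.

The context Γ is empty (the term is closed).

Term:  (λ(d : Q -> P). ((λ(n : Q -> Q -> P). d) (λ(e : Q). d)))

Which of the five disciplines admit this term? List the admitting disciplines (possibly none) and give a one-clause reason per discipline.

admitted by: unrestricted
counts: d [bound]: 2×, n [bound]: 0×, e [bound]: 0×
uses in reading order: d, d
typing: well-typed at (Q -> P) -> Q -> P
ordered ✗ (d ×2 used more than once (contraction); unused: n, e — weakening required)
linear ✗ (d ×2 used more than once (contraction); unused: n, e — weakening required)
affine ✗ (d ×2 used more than once (contraction))
relevant ✗ (unused: n, e — weakening required)
unrestricted ✓ (type-checks ((Q -> P) -> Q -> P) and nothing is barred)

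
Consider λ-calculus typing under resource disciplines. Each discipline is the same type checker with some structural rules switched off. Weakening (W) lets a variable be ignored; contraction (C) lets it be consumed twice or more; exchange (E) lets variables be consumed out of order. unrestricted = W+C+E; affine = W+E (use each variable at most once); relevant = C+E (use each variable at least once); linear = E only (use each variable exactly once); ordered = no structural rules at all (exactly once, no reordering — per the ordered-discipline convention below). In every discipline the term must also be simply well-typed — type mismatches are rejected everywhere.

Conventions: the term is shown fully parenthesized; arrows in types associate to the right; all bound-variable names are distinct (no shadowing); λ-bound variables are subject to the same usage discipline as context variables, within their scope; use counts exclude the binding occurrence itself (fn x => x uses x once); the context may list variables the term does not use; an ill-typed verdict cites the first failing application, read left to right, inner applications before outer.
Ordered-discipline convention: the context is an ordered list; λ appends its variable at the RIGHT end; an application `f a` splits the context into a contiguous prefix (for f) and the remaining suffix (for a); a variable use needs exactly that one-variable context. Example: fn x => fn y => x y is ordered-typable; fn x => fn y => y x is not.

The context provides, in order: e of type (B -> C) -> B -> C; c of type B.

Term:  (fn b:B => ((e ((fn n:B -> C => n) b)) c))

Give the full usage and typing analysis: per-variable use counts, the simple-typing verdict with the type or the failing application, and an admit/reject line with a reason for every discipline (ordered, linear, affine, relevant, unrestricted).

counts: e: 1; c: 1; b (λ-bound): 1; n (λ-bound): 1
order of uses: e, n, b, c
typing: ill-typed: a function awaiting B -> C gets B
ordered ✗ (a type mismatch blocks all five)
linear ✗ (the type mismatch rejects it)
affine ✗ (not simply typable)
relevant ✗ (fails simple typing)
unrestricted ✗ (a type mismatch blocks all five)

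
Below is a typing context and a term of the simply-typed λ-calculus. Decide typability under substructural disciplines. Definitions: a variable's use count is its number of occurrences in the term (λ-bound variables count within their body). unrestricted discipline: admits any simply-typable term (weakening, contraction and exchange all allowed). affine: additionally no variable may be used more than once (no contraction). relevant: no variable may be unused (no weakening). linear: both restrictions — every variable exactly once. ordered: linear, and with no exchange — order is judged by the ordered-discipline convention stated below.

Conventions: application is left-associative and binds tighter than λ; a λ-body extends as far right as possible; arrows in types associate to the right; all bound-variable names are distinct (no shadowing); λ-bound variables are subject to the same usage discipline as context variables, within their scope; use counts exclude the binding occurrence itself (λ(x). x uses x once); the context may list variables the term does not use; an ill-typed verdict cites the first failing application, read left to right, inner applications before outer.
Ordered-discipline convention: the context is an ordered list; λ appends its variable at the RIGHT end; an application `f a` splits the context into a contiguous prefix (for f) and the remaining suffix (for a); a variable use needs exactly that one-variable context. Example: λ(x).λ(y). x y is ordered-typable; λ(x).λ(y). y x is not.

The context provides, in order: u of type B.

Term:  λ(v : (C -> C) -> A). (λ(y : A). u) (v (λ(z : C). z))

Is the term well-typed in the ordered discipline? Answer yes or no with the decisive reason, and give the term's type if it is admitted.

no — needs weakening: y unused
use counts: u: 1; v (bound): 1; y (bound): 0; z (bound): 1
uses in reading order: u, v, z
typing: the term checks, with type ((C -> C) -> A) -> B
per-discipline verdicts: ordered ✗ · linear ✗ · affine ✓ · relevant ✗ · unrestricted ✓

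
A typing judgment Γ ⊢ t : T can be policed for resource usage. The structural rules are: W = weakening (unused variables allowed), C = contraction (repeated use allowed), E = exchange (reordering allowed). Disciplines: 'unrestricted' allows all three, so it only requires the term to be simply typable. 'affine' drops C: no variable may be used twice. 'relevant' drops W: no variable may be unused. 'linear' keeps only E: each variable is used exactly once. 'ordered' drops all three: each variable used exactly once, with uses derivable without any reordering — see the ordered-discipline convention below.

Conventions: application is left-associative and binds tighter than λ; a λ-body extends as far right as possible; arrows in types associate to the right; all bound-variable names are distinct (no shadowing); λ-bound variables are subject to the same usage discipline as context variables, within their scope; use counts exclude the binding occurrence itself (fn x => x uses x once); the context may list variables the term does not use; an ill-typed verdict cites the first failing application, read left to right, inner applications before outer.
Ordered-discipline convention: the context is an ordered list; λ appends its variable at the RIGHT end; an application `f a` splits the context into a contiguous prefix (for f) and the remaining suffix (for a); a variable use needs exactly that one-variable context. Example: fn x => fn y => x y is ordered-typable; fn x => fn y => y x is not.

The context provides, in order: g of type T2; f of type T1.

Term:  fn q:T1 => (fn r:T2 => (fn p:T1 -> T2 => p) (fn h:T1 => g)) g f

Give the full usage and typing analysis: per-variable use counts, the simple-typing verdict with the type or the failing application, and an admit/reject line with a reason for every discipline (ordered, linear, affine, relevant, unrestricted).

usage: g ×2; f ×1; q (bound) ×0; r (bound) ×0; p (bound) ×1; h (bound) ×0
left-to-right use order: p, g, g, f
typing: ✓ — T1 -> T2
ordered ✗ (g ×2 used more than once (contraction); q, r, h never used (weakening))
linear ✗ (g ×2 used more than once (contraction); q, r, h never used (weakening))
affine ✗ (g ×2 used more than once (contraction))
relevant ✗ (q, r, h never used (weakening))
unrestricted ✓ (typability at T1 -> T2 is all that's needed)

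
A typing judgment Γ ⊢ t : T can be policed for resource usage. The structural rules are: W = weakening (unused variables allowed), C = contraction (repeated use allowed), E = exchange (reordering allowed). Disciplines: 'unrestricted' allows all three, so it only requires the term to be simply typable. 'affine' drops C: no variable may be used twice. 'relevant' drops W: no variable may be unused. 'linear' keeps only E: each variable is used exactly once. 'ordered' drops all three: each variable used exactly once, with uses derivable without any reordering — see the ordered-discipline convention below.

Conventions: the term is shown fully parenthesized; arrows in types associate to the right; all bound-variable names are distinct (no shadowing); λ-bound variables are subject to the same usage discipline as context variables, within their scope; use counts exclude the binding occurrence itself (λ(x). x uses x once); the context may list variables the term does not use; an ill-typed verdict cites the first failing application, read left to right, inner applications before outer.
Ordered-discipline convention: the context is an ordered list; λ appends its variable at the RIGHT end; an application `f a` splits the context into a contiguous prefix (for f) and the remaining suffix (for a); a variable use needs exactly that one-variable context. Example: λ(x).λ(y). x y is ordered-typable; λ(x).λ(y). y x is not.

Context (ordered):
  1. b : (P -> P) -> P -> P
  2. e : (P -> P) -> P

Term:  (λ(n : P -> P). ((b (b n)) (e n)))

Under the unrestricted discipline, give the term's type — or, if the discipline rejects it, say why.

term : (P -> P) -> P
usage: b=2; e=1; n [bound]=2
order of uses: b, b, n, e, n
typing: ✓ — (P -> P) -> P
all disciplines: ordered ✗ | linear ✗ | affine ✗ | relevant ✓ | unrestricted ✓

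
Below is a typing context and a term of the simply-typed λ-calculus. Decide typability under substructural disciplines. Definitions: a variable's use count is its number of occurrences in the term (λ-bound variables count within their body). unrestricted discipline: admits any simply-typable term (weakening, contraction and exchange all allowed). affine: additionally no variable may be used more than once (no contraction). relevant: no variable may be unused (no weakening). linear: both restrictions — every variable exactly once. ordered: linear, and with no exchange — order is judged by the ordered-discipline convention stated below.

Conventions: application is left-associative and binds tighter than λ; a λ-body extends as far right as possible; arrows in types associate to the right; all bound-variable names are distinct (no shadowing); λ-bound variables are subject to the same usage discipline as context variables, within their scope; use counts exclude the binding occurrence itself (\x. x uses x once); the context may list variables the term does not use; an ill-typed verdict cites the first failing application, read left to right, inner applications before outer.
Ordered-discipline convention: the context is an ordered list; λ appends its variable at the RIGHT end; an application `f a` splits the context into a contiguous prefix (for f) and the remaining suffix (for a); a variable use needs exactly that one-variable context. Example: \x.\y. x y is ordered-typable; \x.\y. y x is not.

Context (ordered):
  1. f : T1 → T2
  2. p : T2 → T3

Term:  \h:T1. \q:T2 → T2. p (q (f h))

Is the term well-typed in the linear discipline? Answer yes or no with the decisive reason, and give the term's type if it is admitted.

yes — each of f, p, h, q used exactly once; term : T1 → (T2 → T2) → T3
counts: f: 1×; p: 1×; h [bound]: 1×; q [bound]: 1×
order of uses: p, q, f, h
typing: well-typed — term : T1 → (T2 → T2) → T3
summary: ordered ✗, linear ✓, affine ✓, relevant ✓, unrestricted ✓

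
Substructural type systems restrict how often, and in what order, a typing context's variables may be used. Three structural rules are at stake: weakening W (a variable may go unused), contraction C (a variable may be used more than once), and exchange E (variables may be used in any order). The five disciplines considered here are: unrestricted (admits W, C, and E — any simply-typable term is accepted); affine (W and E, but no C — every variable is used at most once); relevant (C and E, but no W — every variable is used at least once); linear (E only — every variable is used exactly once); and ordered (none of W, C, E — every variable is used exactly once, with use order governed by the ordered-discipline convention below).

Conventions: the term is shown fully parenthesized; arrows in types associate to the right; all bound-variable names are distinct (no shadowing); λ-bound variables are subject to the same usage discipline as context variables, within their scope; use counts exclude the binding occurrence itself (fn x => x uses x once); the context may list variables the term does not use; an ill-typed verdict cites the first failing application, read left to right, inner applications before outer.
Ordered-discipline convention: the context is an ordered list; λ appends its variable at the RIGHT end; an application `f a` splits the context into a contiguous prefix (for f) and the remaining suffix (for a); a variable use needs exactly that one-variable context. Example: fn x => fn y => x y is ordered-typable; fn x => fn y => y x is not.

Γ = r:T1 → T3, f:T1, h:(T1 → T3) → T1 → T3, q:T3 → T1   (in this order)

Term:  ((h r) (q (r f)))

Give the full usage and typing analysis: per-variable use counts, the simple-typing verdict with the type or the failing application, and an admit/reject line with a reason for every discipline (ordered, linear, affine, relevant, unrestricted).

use counts: r: 2×, f: 1×, h: 1×, q: 1×
uses in reading order: h, r, q, r, f
typing: well-typed — term : T3
ordered ✗ (needs contraction — r ×2)
linear ✗ (needs contraction — r ×2)
affine ✗ (needs contraction — r ×2)
relevant ✓ (every one of r, f, h, q appears)
unrestricted ✓ (typability at T3 is all that's needed)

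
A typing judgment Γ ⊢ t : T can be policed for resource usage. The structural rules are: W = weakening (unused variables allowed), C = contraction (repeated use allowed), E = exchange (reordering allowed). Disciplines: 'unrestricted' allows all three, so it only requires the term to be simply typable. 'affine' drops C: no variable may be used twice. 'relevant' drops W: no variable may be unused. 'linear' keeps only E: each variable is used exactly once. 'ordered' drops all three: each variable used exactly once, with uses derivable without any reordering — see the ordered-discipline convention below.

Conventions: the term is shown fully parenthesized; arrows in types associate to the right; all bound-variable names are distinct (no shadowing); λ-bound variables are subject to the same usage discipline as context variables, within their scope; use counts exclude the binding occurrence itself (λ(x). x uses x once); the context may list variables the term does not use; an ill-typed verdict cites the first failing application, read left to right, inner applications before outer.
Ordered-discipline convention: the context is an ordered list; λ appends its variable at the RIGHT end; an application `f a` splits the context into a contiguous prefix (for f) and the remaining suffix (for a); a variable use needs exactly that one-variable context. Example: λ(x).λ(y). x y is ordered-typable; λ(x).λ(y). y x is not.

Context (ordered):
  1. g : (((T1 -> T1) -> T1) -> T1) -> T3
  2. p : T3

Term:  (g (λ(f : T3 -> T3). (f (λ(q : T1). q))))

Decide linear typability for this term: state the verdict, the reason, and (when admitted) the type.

no — fails simple typing
variable uses: g=1, p=0, f [bound]=1, q [bound]=1
use order (left to right): g, f, q
typing: ill-typed: argument of type T1 -> T1 where T3 is required
across the five disciplines: ordered ✗ · linear ✗ · affine ✗ · relevant ✗ · unrestricted ✗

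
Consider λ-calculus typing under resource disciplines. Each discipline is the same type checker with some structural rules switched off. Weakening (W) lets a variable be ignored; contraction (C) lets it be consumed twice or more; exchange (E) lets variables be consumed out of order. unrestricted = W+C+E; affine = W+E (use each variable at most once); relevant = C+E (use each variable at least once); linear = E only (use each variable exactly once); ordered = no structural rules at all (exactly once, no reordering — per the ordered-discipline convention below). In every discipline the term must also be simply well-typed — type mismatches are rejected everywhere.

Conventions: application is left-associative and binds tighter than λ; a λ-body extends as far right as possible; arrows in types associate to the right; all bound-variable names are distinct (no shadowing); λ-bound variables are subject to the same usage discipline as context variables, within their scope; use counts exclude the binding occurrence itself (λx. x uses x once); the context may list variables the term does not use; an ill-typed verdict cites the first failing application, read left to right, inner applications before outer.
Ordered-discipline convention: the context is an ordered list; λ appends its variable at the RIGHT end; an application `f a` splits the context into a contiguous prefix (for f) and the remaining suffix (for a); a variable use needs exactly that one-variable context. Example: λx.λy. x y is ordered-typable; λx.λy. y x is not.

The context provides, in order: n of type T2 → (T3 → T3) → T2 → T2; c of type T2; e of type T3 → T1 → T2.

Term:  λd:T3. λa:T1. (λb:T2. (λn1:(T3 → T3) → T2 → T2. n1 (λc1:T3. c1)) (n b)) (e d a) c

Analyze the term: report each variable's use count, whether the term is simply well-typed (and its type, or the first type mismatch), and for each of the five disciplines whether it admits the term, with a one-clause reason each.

counts: n=1; c=1; e=1; d (bound)=1; a (bound)=1; b (bound)=1; n1 (bound)=1; c1 (bound)=1
left-to-right use order: n1, c1, n, b, e, d, a, c
typing: well-typed at T3 → T1 → T2
ordered: ✗, use order n1, c1, n, b, e, d, a, c needs exchange
linear: ✓, single use per variable (n, c, e, d, a, b, n1, c1)
affine: ✓, none of n, c, e, d, a, b, n1, c1 used more than once
relevant: ✓, every one of n, c, e, d, a, b, n1, c1 appears
unrestricted: ✓, type-checks (T3 → T1 → T2) and nothing is barred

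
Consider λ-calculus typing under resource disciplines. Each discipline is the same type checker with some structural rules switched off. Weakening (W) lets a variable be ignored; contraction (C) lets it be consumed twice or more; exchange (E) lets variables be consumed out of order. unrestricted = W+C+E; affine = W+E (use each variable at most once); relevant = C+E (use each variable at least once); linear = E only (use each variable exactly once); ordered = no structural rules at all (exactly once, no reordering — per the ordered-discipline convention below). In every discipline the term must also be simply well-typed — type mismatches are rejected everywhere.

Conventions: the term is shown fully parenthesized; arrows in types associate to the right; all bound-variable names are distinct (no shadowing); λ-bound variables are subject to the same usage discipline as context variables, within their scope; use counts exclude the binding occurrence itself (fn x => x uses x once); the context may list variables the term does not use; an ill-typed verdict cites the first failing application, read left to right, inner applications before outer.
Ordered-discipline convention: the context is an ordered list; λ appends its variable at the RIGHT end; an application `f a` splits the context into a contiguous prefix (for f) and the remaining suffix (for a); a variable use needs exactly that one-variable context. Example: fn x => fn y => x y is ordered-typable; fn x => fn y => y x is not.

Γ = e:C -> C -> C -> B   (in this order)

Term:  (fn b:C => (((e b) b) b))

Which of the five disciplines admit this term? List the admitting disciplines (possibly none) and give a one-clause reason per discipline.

admitting disciplines: relevant, unrestricted
variable uses: e=1, b [bound]=3
uses in reading order: e, b, b, b
typing: well-typed at C -> B
ordered ✗ (repeated use of b ×3)
linear ✗ (repeated use of b ×3)
affine ✗ (repeated use of b ×3)
relevant ✓ (every one of e, b appears)
unrestricted ✓ (simply typable at C -> B; W, C, E all held)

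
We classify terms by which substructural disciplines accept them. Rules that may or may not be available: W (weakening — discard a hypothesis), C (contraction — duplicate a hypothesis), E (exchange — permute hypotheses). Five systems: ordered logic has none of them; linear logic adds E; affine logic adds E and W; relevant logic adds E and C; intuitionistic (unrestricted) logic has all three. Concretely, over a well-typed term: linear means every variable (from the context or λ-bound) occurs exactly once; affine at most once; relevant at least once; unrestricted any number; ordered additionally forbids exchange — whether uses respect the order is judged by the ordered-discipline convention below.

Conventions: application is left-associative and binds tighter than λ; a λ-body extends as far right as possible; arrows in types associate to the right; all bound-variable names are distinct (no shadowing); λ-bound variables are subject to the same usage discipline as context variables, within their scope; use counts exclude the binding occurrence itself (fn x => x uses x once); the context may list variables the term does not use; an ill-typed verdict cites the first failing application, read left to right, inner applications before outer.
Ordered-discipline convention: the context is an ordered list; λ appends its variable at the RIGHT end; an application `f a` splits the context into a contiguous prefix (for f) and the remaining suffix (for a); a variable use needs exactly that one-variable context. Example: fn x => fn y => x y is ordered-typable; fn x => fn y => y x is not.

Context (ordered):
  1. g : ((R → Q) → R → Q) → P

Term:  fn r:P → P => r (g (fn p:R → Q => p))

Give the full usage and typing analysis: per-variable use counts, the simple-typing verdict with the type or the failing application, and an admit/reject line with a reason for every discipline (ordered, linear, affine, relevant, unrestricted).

variable uses: g ×1; r (bound) ×1; p (bound) ×1
use order (left to right): r, g, p
typing: well-typed — term : (P → P) → P
ordered: ✗, no contiguous prefix/suffix split fits r, g, p
linear: ✓, single use per variable (g, r, p)
affine: ✓, at most one use each (g, r, p)
relevant: ✓, g, r, p: all used, weakening unneeded
unrestricted: ✓, typability at (P → P) → P is all that's needed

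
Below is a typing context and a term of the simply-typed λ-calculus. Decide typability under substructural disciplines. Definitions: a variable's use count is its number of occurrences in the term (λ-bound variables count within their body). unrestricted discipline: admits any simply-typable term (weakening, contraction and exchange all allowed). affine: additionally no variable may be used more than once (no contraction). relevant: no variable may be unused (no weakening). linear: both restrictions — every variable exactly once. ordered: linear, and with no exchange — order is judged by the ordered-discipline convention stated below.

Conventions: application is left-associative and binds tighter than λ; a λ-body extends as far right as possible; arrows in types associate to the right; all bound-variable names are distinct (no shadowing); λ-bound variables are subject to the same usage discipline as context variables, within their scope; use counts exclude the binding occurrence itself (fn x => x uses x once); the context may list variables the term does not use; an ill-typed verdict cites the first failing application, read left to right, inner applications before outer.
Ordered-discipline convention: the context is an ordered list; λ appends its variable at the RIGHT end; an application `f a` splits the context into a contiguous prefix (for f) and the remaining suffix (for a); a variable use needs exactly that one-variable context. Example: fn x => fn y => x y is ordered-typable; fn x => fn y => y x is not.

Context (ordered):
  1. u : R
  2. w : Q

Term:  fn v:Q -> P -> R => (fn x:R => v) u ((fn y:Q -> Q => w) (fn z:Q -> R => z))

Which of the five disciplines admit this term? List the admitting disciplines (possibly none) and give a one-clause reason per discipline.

accepted by: none
counts: u: 1×; w: 1×; v (λ-bound): 1×; x (λ-bound): 0×; y (λ-bound): 0×; z (λ-bound): 1×
use order (left to right): v, u, w, z
typing: ill-typed: an application expects Q -> Q but receives (Q -> R) -> Q -> R
ordered: ✗, fails simple typing
linear: ✗, a type mismatch blocks all five
affine: ✗, the type mismatch rejects it
relevant: ✗, not simply typable
unrestricted: ✗, fails simple typing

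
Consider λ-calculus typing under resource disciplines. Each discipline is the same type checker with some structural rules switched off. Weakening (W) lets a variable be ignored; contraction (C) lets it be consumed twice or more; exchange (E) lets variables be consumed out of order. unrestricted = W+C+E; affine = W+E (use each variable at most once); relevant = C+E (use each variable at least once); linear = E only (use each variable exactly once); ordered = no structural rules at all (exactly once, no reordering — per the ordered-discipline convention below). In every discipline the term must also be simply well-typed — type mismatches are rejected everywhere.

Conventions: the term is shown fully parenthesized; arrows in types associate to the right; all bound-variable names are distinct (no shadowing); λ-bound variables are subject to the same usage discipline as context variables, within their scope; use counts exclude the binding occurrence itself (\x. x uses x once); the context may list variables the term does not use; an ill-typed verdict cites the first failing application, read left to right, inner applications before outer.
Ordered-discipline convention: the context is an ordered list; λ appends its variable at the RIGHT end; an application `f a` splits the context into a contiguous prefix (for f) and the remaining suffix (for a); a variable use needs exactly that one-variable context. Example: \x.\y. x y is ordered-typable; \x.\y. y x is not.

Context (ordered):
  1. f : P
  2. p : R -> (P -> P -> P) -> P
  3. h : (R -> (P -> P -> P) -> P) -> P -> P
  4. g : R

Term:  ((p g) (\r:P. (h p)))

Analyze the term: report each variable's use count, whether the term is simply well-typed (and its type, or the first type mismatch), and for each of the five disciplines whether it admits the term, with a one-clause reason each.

variable uses: f: 0×; p: 2×; h: 1×; g: 1×; r (λ-bound): 0×
uses in reading order: p, g, h, p
typing: well-typed at P
ordered: ✗ — uses contraction: p ×2; f, r never used (weakening)
linear: ✗ — uses contraction: p ×2; f, r never used (weakening)
affine: ✗ — uses contraction: p ×2
relevant: ✗ — f, r never used (weakening)
unrestricted: ✓ — simply typable at P; W, C, E all held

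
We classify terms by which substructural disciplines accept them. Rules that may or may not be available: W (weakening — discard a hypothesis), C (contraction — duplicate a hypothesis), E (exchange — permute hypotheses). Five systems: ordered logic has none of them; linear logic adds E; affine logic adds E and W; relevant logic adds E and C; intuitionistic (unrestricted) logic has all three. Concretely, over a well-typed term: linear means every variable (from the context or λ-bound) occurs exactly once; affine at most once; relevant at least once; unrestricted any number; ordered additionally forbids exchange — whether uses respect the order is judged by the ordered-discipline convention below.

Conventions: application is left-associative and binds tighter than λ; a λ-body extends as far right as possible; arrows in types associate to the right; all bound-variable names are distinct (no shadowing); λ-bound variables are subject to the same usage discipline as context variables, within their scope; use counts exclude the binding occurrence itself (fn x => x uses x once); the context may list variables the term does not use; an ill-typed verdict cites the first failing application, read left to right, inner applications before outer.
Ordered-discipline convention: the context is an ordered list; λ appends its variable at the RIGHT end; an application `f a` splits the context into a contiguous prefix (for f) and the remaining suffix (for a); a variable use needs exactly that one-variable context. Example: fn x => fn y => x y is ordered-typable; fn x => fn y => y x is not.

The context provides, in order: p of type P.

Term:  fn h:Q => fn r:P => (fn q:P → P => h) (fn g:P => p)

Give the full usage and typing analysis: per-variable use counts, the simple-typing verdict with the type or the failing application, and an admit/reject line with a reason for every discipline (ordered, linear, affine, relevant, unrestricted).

variable uses: p ×1; h [bound] ×1; r [bound] ×0; q [bound] ×0; g [bound] ×0
left-to-right use order: h, p
typing: well-typed — term : Q → P → Q
ordered ✗ (needs weakening: r, q, g unused)
linear ✗ (needs weakening: r, q, g unused)
affine ✓ (none of p, h, r, q, g used more than once)
relevant ✗ (needs weakening: r, q, g unused)
unrestricted ✓ (typability at Q → P → Q is all that's needed)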